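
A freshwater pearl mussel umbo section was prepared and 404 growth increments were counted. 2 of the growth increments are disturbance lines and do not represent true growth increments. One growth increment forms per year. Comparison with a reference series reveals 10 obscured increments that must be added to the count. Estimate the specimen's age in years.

Correcting the raw count gives 404 − 2 + 10 = 412 true growth increments.
With a one-to-one growth increment periodicity this is 412 years.

412 years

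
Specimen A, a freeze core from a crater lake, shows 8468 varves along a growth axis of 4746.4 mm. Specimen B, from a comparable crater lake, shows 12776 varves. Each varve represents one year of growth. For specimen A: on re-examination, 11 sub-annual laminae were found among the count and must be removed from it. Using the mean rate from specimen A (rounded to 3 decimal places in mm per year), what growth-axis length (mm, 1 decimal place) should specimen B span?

7167.3 mm

Specimen A: adjusted count: 8468 − 11 = 8457 varves.
A: 4746.4 mm over 8457 years gives 4746.4 / 8457 ≈ 0.561 mm/yr.
Length of B = 0.561 × 12776 = 7167.3 mm.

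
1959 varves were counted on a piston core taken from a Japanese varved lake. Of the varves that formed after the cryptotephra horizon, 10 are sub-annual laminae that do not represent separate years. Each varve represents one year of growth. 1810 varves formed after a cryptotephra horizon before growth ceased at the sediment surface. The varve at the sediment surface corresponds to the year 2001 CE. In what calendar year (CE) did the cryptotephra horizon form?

201 CE

There are 1810 varves younger than the cryptotephra horizon.
Excluding 10 false varves: 1810 − 10 = 1800.
2001 − 1800 = 201 CE.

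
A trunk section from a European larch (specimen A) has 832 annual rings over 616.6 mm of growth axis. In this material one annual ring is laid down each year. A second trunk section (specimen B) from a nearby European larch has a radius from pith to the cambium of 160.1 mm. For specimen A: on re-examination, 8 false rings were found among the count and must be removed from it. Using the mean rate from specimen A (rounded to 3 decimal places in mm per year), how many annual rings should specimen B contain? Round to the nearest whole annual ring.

Specimen A: true annual ring count = 832 − 8 = 824.
A: 616.6 mm over 824 years gives 616.6 / 824 ≈ 0.748 mm/year.
B spans 160.1 / 0.748 = 214.04 years ≈ 214 annual rings.

214 annual rings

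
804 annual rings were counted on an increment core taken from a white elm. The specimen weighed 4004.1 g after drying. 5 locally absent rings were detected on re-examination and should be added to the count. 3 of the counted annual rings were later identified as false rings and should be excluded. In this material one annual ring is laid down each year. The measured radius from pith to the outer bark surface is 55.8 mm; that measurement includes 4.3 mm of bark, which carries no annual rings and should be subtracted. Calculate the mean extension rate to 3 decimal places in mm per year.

0.064 mm per year

Correcting the raw count gives 804 − 3 + 5 = 806 true annual rings.
Removing the 4.3 mm offcut leaves 55.8 − 4.3 = 51.5 mm.
51.5 mm over 806 years gives 51.5 / 806 ≈ 0.064 mm per year.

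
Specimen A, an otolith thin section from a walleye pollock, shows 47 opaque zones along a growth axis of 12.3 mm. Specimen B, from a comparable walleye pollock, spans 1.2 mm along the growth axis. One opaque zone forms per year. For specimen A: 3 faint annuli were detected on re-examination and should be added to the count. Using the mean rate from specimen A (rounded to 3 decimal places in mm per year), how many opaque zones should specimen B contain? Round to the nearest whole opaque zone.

Specimen A: after corrections the count is 47 + 3 = 50 opaque zones.
A: 12.3 mm over 50 years gives 12.3 / 50 ≈ 0.246 mm/year.
For B, 1.2 / 0.246 = 4.88 years ≈ 5 opaque zones.

5 opaque zones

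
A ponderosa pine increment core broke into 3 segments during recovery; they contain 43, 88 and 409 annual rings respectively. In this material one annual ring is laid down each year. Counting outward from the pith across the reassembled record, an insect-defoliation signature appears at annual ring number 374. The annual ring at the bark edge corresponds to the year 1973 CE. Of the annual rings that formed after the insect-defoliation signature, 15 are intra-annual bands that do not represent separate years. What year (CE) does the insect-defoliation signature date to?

Total annual rings = 43 + 88 + 409 = 540.
Between annual ring 374 and the bark edge there are 540 − 374 = 166 annual rings.
Excluding 15 false annual rings: 166 − 15 = 151.
1973 − 151 = 1822 CE.

1822 CE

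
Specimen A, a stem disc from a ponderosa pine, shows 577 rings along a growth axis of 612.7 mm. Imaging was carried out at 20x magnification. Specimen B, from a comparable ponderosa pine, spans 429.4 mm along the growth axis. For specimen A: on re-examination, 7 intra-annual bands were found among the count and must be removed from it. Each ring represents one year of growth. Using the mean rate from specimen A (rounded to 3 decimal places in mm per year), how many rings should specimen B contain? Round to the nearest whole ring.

399 rings

Specimen A: correcting the raw count gives 577 − 7 = 570 true rings.
A: 612.7 mm over 570 years gives 612.7 / 570 ≈ 1.075 mm/yr.
For B, 429.4 / 1.075 = 399.44 years ≈ 399 rings.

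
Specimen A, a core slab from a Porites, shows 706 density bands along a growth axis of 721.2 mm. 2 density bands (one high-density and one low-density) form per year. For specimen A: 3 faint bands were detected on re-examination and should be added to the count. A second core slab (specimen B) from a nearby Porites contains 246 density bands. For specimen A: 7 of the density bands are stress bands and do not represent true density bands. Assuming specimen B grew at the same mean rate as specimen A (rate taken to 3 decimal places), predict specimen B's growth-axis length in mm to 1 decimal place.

Specimen A: correcting the raw count gives 706 − 7 + 3 = 702 true density bands.
Specimen A: dividing by 2 density bands per year: 702 / 2 = 351 years.
A: 721.2 mm over 351 years gives 721.2 / 351 ≈ 2.055 mm per year.
Specimen B: with 2 density bands per year, 246 / 2 = 123 years. Length of B = 2.055 × 123 = 252.8 mm.

252.8 mm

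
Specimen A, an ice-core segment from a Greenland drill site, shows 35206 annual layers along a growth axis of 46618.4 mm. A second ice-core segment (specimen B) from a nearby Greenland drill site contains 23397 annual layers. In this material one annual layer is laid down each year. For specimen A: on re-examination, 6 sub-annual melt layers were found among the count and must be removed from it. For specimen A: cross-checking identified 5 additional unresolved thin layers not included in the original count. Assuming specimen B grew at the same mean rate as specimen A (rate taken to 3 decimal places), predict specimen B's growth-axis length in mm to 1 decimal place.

30977.6 mm

Specimen A: after corrections the count is 35206 − 6 + 5 = 35205 annual layers.
A: Extension rate ≈ 46618.4 / 35205 = 1.324 mm/yr.
For B, 1.324 mm/year × 23397 years = 30977.6 mm.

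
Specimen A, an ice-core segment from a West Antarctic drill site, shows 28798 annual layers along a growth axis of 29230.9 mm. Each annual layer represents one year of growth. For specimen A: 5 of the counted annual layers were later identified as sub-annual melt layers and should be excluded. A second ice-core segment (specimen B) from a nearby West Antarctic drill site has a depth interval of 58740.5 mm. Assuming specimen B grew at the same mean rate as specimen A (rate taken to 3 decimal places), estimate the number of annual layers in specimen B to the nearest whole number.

57872 annual layers

Specimen A: adjusted count: 28798 − 5 = 28793 annual layers.
A: 29230.9 mm over 28793 years gives 29230.9 / 28793 ≈ 1.015 mm per year.
For B, 58740.5 / 1.015 = 57872.41 years ≈ 57872 annual layers.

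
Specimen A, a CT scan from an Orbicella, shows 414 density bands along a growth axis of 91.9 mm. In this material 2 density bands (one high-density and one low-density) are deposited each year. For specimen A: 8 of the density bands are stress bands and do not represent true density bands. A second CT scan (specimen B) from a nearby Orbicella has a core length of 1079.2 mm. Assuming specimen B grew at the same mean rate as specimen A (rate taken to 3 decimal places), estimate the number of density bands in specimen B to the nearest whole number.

Specimen A: correcting the raw count gives 414 − 8 = 406 true density bands.
Specimen A: with 2 density bands per year, 406 / 2 = 203 years.
A: Extension rate ≈ 91.9 / 203 = 0.453 mm/yr.
B spans 1079.2 / 0.453 = 2382.34 years; at 2 density bands per year that is 2382.34 × 2 ≈ 4765 density bands.

4765 density bands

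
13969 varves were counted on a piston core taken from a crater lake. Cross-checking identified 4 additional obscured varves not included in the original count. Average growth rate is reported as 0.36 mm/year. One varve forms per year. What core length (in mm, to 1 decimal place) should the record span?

Correcting the raw count gives 13969 + 4 = 13973 true varves.
Length ≈ 0.36 × 13973 = 5030.3 mm.

5030.3 mm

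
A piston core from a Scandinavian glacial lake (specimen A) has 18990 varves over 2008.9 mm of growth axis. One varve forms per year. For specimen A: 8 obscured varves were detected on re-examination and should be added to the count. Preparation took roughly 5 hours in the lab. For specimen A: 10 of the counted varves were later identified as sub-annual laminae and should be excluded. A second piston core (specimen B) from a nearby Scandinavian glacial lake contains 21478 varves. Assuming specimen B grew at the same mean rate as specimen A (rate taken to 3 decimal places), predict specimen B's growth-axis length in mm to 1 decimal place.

2276.7 mm

Specimen A: true varve count = 18990 − 10 + 8 = 18988.
A: Mean rate = 2008.9 mm / 18988 years ≈ 0.106 mm per year.
For B, 0.106 mm/year × 21478 years = 2276.7 mm.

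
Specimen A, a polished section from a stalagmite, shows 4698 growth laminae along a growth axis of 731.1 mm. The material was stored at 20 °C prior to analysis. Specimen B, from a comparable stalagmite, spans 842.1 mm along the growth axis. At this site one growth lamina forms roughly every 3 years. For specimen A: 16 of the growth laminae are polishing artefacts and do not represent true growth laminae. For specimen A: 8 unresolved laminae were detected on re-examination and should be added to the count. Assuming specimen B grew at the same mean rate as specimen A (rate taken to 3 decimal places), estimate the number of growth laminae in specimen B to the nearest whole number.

Specimen A: after corrections the count is 4698 − 16 + 8 = 4690 growth laminae.
Specimen A: multiplying by 3 years per growth lamina: 4690 × 3 = 14070 years.
A: Mean rate = 731.1 mm / 14070 years ≈ 0.052 mm/year.
For B, 842.1 / 0.052 = 16194.23 years; at 3 years per growth lamina that is 16194.23 / 3 ≈ 5398 growth laminae.

5398 growth laminae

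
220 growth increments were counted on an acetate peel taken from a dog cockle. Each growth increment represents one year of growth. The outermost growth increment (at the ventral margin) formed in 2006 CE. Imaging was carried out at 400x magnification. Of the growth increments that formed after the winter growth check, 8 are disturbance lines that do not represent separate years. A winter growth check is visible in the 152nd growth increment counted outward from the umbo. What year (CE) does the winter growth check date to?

1946 CE

Between growth increment 152 and the ventral margin there are 220 − 152 = 68 growth increments.
68 − 8 false = 60 true growth increments after the winter growth check.
Counting back 60 years from 2006 CE places the winter growth check in 2006 − 60 = 1946 CE.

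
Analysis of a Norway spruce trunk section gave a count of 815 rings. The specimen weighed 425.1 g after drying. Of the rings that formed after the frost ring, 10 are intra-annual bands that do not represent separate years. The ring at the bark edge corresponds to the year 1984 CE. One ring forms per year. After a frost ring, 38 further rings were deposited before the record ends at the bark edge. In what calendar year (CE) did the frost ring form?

1956 CE

There are 38 rings younger than the frost ring.
38 − 10 false = 28 true rings after the frost ring.
The ring at the bark edge is 1984 CE, so the frost ring dates to 1984 − 28 = 1956 CE.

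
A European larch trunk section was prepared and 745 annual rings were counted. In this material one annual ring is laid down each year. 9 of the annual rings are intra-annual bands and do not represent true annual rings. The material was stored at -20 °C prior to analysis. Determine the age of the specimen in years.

True annual ring count = 745 − 9 = 736.
At one annual ring per year, that is 736 years.

736 yr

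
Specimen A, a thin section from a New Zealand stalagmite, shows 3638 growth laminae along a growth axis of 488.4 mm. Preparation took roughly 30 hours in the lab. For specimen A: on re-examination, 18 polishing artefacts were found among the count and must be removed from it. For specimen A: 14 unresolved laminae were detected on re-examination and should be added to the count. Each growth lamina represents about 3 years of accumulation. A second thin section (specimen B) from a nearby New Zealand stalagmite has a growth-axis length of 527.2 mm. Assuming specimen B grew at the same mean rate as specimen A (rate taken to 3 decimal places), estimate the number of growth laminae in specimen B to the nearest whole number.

Specimen A: adjusted count: 3638 − 18 + 14 = 3634 growth laminae.
Specimen A: at 3 years per growth lamina, 3634 × 3 = 10902 years.
A: Mean rate = 488.4 mm / 10902 years ≈ 0.045 mm/year.
B spans 527.2 / 0.045 = 11715.56 years; at 3 years per growth lamina that is 11715.56 / 3 ≈ 3905 growth laminae.

3905 growth laminae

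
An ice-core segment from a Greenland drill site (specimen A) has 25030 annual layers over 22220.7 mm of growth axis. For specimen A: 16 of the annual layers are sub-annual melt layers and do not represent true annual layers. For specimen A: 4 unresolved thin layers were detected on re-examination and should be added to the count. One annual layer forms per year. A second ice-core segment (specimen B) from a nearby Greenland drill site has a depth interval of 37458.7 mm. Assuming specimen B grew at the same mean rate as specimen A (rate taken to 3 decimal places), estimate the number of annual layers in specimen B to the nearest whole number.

Specimen A: adjusted count: 25030 − 16 + 4 = 25018 annual layers.
A: Extension rate ≈ 22220.7 / 25018 = 0.888 mm/year.
Specimen B: 37458.7 mm / 0.888 mm per year = 42183.22 years ≈ 42183 annual layers.

42183 annual layers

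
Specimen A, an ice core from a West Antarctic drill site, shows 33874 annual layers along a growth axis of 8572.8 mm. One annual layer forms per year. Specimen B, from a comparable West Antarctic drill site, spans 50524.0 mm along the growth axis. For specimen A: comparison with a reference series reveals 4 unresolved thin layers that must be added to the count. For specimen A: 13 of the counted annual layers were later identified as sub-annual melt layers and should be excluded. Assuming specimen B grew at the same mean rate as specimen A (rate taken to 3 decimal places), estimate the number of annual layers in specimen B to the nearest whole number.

Specimen A: after corrections the count is 33874 − 13 + 4 = 33865 annual layers.
A: 8572.8 mm over 33865 years gives 8572.8 / 33865 ≈ 0.253 mm/yr.
For B, 50524.0 / 0.253 = 199699.60 years ≈ 199700 annual layers.

199700 annual layers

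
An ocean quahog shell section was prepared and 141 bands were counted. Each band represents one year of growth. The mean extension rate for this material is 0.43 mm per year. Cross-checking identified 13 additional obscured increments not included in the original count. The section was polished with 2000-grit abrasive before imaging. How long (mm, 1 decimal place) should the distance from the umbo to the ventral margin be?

True band count = 141 + 13 = 154.
154 years at 0.43 mm/year gives 0.43 × 154 = 66.2 mm.

66.2 mm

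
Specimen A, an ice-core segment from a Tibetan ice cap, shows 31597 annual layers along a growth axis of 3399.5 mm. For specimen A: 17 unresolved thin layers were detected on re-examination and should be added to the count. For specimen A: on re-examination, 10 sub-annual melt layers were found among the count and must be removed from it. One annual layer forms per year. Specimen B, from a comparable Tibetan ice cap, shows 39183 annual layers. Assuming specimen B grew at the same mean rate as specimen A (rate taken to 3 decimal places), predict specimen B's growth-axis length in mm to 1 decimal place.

4231.8 mm

Specimen A: adjusted count: 31597 − 10 + 17 = 31604 annual layers.
A: Extension rate ≈ 3399.5 / 31604 = 0.108 mm/yr.
B's length ≈ 0.108 × 39183 = 4231.8 mm.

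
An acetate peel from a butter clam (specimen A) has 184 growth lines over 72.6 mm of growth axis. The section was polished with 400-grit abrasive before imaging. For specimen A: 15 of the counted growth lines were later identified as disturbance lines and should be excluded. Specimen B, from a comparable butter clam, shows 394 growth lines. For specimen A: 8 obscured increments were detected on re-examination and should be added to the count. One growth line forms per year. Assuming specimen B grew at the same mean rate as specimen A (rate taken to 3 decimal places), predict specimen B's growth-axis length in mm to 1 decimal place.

Specimen A: true growth line count = 184 − 15 + 8 = 177.
A: Extension rate ≈ 72.6 / 177 = 0.410 mm/yr.
Length of B = 0.410 × 394 = 161.5 mm.

161.5 mm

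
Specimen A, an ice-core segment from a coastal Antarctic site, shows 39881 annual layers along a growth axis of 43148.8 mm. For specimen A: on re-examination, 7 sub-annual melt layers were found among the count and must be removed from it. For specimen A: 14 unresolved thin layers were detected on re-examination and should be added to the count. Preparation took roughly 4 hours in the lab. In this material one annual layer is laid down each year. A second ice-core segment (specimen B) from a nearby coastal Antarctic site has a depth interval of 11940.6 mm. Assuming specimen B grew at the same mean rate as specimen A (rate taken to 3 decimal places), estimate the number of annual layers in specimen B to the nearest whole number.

Specimen A: adjusted count: 39881 − 7 + 14 = 39888 annual layers.
A: 43148.8 mm over 39888 years gives 43148.8 / 39888 ≈ 1.082 mm per year.
Specimen B: 11940.6 mm / 1.082 mm per year = 11035.67 years ≈ 11036 annual layers.

11036 annual layers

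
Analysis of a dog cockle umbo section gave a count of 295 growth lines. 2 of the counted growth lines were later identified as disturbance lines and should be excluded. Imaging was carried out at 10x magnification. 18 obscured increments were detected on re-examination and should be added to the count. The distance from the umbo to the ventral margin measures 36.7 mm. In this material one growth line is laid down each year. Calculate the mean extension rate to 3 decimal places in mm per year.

0.118 mm per year

Adjusted count: 295 − 2 + 18 = 311 growth lines.
36.7 mm over 311 years gives 36.7 / 311 ≈ 0.118 mm per year.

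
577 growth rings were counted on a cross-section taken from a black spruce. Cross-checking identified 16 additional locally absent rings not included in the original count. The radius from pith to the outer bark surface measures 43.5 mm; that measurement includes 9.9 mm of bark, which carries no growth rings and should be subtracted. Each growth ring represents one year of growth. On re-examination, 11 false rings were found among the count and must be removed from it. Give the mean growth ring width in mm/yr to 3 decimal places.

0.058 mm/yr

After corrections the count is 577 − 11 + 16 = 582 growth rings.
Net length = 43.5 − 9.9 = 33.6 mm.
33.6 mm over 582 years gives 33.6 / 582 ≈ 0.058 mm/yr.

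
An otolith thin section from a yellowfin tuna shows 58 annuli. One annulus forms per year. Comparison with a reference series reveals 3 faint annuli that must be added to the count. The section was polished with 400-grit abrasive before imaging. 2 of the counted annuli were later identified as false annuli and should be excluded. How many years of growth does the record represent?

59 yr

After corrections the count is 58 − 2 + 3 = 59 annuli.
At one annulus per year, that is 59 years.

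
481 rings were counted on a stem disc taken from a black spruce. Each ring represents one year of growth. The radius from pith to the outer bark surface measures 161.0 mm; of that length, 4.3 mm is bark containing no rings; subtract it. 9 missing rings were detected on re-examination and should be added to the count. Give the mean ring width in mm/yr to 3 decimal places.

True ring count = 481 + 9 = 490.
The growth record spans 161.0 − 4.3 = 156.7 mm.
156.7 mm over 490 years gives 156.7 / 490 ≈ 0.320 mm/yr.

0.320 mm/yr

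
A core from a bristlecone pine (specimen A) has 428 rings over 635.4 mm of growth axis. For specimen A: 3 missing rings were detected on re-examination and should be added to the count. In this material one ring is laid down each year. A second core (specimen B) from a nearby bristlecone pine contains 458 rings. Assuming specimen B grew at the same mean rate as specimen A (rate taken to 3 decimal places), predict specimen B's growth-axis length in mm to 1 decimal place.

675.1 mm

Specimen A: after corrections the count is 428 + 3 = 431 rings.
A: Mean rate = 635.4 mm / 431 years ≈ 1.474 mm/yr.
For B, 1.474 mm/year × 458 years = 675.1 mm.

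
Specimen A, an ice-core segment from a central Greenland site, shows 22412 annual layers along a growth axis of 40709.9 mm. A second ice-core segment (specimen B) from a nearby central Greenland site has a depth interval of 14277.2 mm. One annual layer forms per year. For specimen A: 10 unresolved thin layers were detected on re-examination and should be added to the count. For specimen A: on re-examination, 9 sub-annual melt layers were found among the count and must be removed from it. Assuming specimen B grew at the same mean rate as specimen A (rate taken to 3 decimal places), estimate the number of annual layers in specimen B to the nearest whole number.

Specimen A: true annual layer count = 22412 − 9 + 10 = 22413.
A: Mean rate = 40709.9 mm / 22413 years ≈ 1.816 mm per year.
B spans 14277.2 / 1.816 = 7861.89 years ≈ 7862 annual layers.

7862 annual layers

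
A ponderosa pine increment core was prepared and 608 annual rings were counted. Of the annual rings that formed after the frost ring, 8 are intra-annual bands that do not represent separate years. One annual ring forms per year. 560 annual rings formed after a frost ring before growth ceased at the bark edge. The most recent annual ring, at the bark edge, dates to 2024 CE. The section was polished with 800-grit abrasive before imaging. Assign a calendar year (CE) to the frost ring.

560 annual rings formed after the frost ring.
560 − 8 false = 552 true annual rings after the frost ring.
Counting back 552 years from 2024 CE places the frost ring in 2024 − 552 = 1472 CE.

1472 CE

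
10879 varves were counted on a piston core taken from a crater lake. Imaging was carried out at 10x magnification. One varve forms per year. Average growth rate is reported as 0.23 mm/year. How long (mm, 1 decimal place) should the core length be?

10879 years of growth are recorded.
Predicted length = 0.23 mm/year × 10879 years = 2502.2 mm.

2502.2 mm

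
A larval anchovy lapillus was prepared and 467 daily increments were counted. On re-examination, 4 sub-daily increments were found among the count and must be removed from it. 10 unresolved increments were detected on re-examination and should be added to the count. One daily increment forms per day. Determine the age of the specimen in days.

After corrections the count is 467 − 4 + 10 = 473 daily increments.
At one daily increment per day, that is 473 days.

473 days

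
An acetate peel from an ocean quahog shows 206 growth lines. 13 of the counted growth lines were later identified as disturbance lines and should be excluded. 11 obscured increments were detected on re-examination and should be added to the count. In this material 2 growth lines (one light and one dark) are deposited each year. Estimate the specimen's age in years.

102 yr

Correcting the raw count gives 206 − 13 + 11 = 204 true growth lines.
Dividing by 2 growth lines per year: 204 / 2 = 102 years.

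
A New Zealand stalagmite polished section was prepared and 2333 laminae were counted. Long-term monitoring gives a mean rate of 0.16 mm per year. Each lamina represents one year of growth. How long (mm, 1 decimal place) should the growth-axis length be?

373.3 mm

2333 years of growth are recorded.
Predicted length = 0.16 mm/year × 2333 years = 373.3 mm.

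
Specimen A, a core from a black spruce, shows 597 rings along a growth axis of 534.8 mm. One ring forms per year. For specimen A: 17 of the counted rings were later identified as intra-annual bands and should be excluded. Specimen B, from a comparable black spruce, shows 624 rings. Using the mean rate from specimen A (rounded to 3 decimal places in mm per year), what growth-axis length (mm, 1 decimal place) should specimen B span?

575.3 mm

Specimen A: true ring count = 597 − 17 = 580.
A: Extension rate ≈ 534.8 / 580 = 0.922 mm/yr.
For B, 0.922 mm/year × 624 years = 575.3 mm.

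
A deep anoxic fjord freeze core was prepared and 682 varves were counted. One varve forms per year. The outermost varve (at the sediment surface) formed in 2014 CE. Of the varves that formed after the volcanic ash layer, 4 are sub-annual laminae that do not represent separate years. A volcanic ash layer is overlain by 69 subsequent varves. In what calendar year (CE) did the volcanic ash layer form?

1949 CE

There are 69 varves younger than the volcanic ash layer.
Excluding 4 false varves: 69 − 4 = 65.
2014 − 65 = 1949 CE.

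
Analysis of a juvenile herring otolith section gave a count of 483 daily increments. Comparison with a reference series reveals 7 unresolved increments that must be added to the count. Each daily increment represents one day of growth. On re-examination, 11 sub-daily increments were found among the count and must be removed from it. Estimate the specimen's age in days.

Correcting the raw count gives 483 − 11 + 7 = 479 true daily increments.
With a one-to-one daily increment periodicity this is 479 days.

479 d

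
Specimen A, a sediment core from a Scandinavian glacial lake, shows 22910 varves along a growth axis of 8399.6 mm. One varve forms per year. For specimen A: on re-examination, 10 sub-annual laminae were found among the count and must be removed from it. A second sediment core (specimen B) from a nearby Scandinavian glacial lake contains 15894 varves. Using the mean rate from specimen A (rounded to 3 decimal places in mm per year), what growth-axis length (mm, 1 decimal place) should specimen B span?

5833.1 mm

Specimen A: adjusted count: 22910 − 10 = 22900 varves.
A: 8399.6 mm over 22900 years gives 8399.6 / 22900 ≈ 0.367 mm per year.
For B, 0.367 mm/year × 15894 years = 5833.1 mm.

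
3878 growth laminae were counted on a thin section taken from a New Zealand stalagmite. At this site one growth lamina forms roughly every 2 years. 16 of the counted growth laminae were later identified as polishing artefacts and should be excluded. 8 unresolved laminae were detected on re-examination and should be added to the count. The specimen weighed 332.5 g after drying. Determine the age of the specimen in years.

After corrections the count is 3878 − 16 + 8 = 3870 growth laminae.
At 2 years per growth lamina, 3870 × 2 = 7740 years.

7740 yr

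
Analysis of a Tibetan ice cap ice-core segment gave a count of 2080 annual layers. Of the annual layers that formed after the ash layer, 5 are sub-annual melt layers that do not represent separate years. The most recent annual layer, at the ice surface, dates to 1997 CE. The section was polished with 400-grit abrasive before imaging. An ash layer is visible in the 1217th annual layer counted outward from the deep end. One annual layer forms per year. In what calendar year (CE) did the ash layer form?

Between annual layer 1217 and the ice surface there are 2080 − 1217 = 863 annual layers.
Excluding 5 false annual layers: 863 − 5 = 858.
1997 − 858 = 1139 CE.

1139 CE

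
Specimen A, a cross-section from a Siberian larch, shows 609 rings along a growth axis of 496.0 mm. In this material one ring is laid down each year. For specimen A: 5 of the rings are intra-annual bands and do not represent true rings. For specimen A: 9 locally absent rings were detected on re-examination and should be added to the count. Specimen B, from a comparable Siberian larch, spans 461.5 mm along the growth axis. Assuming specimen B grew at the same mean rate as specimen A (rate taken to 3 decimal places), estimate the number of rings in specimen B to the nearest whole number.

Specimen A: true ring count = 609 − 5 + 9 = 613.
A: 496.0 mm over 613 years gives 496.0 / 613 ≈ 0.809 mm per year.
For B, 461.5 / 0.809 = 570.46 years ≈ 570 rings.

570 rings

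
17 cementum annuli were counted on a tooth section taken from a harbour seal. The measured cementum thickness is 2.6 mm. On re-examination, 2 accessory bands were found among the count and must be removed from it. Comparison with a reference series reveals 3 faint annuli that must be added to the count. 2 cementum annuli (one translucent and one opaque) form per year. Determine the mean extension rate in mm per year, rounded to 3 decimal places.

Adjusted count: 17 − 2 + 3 = 18 cementum annuli.
With 2 cementum annuli per year, 18 / 2 = 9 years.
2.6 mm over 9 years gives 2.6 / 9 ≈ 0.289 mm per year.

0.289 mm per year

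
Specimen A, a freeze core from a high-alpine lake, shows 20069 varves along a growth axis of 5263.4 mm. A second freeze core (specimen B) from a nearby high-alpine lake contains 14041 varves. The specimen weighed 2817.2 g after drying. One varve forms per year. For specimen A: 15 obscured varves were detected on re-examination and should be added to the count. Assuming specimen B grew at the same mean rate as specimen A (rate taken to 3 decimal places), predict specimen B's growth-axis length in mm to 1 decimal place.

Specimen A: adjusted count: 20069 + 15 = 20084 varves.
A: 5263.4 mm over 20084 years gives 5263.4 / 20084 ≈ 0.262 mm/year.
B's length ≈ 0.262 × 14041 = 3678.7 mm.

3678.7 mm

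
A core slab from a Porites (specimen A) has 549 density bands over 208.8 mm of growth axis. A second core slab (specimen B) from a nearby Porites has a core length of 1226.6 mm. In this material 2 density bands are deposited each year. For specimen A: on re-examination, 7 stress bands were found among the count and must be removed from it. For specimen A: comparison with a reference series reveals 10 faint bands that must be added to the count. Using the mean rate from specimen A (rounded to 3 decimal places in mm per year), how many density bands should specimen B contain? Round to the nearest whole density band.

3241 density bands

Specimen A: adjusted count: 549 − 7 + 10 = 552 density bands.
Specimen A: with 2 density bands per year, 552 / 2 = 276 years.
A: 208.8 mm over 276 years gives 208.8 / 276 ≈ 0.757 mm per year.
B spans 1226.6 / 0.757 = 1620.34 years; at 2 density bands per year that is 1620.34 × 2 ≈ 3241 density bands.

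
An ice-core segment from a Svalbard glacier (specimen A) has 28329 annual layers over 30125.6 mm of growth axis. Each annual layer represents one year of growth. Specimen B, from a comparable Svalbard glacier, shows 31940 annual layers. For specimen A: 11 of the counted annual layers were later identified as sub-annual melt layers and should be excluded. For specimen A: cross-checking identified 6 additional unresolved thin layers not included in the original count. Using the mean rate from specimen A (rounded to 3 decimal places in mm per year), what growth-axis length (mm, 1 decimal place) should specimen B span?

Specimen A: after corrections the count is 28329 − 11 + 6 = 28324 annual layers.
A: Extension rate ≈ 30125.6 / 28324 = 1.064 mm/yr.
B's length ≈ 1.064 × 31940 = 33984.2 mm.

33984.2 mm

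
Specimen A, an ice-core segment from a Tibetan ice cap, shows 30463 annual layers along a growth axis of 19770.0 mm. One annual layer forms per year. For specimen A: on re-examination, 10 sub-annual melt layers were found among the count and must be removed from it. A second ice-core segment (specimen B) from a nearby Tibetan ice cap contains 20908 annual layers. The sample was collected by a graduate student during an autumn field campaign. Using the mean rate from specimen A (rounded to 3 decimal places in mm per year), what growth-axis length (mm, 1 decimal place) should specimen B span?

Specimen A: correcting the raw count gives 30463 − 10 = 30453 true annual layers.
A: Mean rate = 19770.0 mm / 30453 years ≈ 0.649 mm/yr.
B's length ≈ 0.649 × 20908 = 13569.3 mm.

13569.3 mm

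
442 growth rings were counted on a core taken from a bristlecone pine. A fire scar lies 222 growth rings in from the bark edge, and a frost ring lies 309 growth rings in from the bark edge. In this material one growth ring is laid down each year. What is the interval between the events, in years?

Separation: 309 − 222 = 87 growth rings.
That is 87 years at one growth ring per year.

87 years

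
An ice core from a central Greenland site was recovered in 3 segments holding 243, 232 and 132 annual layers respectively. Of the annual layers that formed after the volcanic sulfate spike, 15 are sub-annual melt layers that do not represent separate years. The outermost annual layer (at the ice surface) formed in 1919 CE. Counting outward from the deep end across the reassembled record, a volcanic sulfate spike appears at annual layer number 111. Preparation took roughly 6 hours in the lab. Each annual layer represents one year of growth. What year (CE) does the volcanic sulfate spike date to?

1438 CE

Total annual layers = 243 + 232 + 132 = 607.
607 − 111 = 496 annual layers lie beyond the volcanic sulfate spike toward the ice surface.
496 − 15 false = 481 true annual layers after the volcanic sulfate spike.
1919 − 481 = 1438 CE.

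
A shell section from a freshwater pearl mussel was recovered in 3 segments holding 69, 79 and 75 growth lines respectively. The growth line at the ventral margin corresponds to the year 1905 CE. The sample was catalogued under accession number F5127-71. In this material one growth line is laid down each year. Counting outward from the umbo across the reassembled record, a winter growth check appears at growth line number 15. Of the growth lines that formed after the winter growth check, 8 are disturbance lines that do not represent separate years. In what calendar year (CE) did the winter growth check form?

1705 CE

Total growth lines = 69 + 79 + 75 = 223.
223 − 15 = 208 growth lines lie beyond the winter growth check toward the ventral margin.
Removing the 8 false growth lines leaves 208 − 8 = 200 true growth lines beyond the winter growth check.
The growth line at the ventral margin is 1905 CE, so the winter growth check dates to 1905 − 200 = 1705 CE.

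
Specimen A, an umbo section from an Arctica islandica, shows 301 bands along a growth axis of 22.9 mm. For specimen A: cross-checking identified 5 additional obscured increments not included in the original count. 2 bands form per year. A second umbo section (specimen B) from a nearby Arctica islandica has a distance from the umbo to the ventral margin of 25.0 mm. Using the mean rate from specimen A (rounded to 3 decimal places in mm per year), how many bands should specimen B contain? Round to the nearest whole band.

Specimen A: correcting the raw count gives 301 + 5 = 306 true bands.
Specimen A: 306 bands at 2 per year is 306 / 2 = 153 years.
A: Mean rate = 22.9 mm / 153 years ≈ 0.150 mm/year.
Specimen B: 25.0 mm / 0.150 mm per year = 166.67 years; at 2 bands per year that is 166.67 × 2 ≈ 333 bands.

333 bands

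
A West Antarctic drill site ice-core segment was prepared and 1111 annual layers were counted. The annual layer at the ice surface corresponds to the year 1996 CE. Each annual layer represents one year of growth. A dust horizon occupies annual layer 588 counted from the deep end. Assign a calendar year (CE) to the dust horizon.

The dust horizon sits at annual layer 588 from the deep end, so 1111 − 588 = 523 annual layers formed after it.
1996 − 523 = 1473 CE.

1473 CE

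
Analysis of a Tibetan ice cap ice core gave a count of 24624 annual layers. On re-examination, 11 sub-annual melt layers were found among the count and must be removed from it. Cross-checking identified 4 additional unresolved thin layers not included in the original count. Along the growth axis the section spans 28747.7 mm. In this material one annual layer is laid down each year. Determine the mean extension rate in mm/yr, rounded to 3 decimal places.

1.168 mm/yr

Adjusted count: 24624 − 11 + 4 = 24617 annual layers.
28747.7 mm over 24617 years gives 28747.7 / 24617 ≈ 1.168 mm/yr.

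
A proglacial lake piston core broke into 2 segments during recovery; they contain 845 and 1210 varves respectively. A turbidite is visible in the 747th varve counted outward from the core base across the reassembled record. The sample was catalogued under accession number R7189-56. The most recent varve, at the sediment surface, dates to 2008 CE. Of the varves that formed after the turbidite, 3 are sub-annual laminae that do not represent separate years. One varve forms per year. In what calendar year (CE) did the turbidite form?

Total varves = 845 + 1210 = 2055.
Between varve 747 and the sediment surface there are 2055 − 747 = 1308 varves.
Removing the 3 false varves leaves 1308 − 3 = 1305 true varves beyond the turbidite.
2008 − 1305 = 703 CE.

703 CE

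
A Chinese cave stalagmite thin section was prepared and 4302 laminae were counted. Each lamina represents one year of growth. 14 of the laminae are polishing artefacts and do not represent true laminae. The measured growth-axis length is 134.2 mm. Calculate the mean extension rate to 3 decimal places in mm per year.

Adjusted count: 4302 − 14 = 4288 laminae.
134.2 mm over 4288 years gives 134.2 / 4288 ≈ 0.031 mm per year.

0.031 mm per year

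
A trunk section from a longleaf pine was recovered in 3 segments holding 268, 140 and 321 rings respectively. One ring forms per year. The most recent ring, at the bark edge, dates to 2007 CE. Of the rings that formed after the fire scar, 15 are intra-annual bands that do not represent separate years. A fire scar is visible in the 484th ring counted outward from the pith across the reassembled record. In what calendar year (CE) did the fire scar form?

Total rings = 268 + 140 + 321 = 729.
The fire scar sits at ring 484 from the pith, so 729 − 484 = 245 rings formed after it.
245 − 15 false = 230 true rings after the fire scar.
2007 − 230 = 1777 CE.

1777 CE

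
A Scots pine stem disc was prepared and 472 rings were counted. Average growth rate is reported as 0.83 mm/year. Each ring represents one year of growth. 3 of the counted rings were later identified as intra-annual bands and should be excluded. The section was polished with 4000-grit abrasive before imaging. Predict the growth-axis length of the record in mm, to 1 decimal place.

389.3 mm

Adjusted count: 472 − 3 = 469 rings.
469 years at 0.83 mm/year gives 0.83 × 469 = 389.3 mm.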